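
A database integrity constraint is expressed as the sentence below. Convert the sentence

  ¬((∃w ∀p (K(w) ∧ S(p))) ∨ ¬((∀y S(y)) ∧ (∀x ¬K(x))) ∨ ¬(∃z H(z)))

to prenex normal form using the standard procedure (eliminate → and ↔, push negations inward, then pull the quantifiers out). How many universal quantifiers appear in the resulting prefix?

Drive negations inward (¬∀x A ≡ ∃x ¬A, ¬∃x A ≡ ∀x ¬A, De Morgan for ∧/∨):
  (∀w ∃p (¬K(w) ∨ ¬S(p))) ∧ (∀y S(y)) ∧ (∀x ¬K(x)) ∧ (∃z H(z))
All bound variables are already distinct, so no renaming is needed.
Pull the quantifiers to the front (each side's bound variable is not free in the other side):
  ∀w ∃p ∀y ∀x ∃z ((¬K(w) ∨ ¬S(p)) ∧ S(y) ∧ ¬K(x) ∧ H(z))
The prefix is ∀w ∃p ∀y ∀x ∃z: 3 universal, 2 existential.

3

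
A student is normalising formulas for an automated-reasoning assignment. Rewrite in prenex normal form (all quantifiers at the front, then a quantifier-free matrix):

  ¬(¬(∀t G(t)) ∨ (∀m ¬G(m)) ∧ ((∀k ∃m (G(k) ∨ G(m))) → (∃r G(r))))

∀t ∃m ∀k ∃w1 ∀r (G(t) ∧ (G(m) ∨ (G(k) ∨ G(w1)) ∧ ¬G(r)))

Rewrite implications/biconditionals: A → B as ¬A ∨ B.
  ¬(¬(∀t G(t)) ∨ (∀m ¬G(m)) ∧ (¬(∀k ∃m (G(k) ∨ G(m))) ∨ (∃r G(r))))
Move each ¬ inward, flipping quantifiers it crosses:
  (∀t G(t)) ∧ ((∃m G(m)) ∨ (∀k ∃m (G(k) ∨ G(m))) ∧ (∀r ¬G(r)))
Give each quantifier a distinct variable: m↦w1.
  (∀t G(t)) ∧ ((∃m G(m)) ∨ (∀k ∃w1 (G(k) ∨ G(w1))) ∧ (∀r ¬G(r)))
Extract every quantifier outward, since the variables are now distinct and don't occur free across branches:
  ∀t ∃m ∀k ∃w1 ∀r (G(t) ∧ (G(m) ∨ (G(k) ∨ G(w1)) ∧ ¬G(r)))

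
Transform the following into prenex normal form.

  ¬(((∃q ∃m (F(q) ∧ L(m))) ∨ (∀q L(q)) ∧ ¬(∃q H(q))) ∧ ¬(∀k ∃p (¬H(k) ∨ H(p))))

∀q ∀m ∃t ∃u1 ∀k ∃p ((¬F(q) ∨ ¬L(m)) ∧ (¬L(t) ∨ H(u1)) ∨ ¬H(k) ∨ H(p))

Move each ¬ inward, flipping quantifiers it crosses:
  (∀q ∀m (¬F(q) ∨ ¬L(m))) ∧ ((∃q ¬L(q)) ∨ (∃q H(q))) ∨ (∀k ∃p (¬H(k) ∨ H(p)))
Rename bound variables to avoid capture: q↦t, q↦u1.
  (∀q ∀m (¬F(q) ∨ ¬L(m))) ∧ ((∃t ¬L(t)) ∨ (∃u1 H(u1))) ∨ (∀k ∃p (¬H(k) ∨ H(p)))
Finally move all quantifiers to the prefix:
  ∀q ∀m ∃t ∃u1 ∀k ∃p ((¬F(q) ∨ ¬L(m)) ∧ (¬L(t) ∨ H(u1)) ∨ ¬H(k) ∨ H(p))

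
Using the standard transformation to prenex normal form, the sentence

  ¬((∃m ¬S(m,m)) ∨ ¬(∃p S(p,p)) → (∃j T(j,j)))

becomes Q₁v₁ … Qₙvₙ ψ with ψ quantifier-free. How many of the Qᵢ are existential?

First replace A → B with ¬A ∨ B.
  ¬(¬((∃m ¬S(m,m)) ∨ ¬(∃p S(p,p))) ∨ (∃j T(j,j)))
Move each ¬ inward, flipping quantifiers it crosses:
  ((∃m ¬S(m,m)) ∨ (∀p ¬S(p,p))) ∧ (∀j ¬T(j,j))
All bound variables are already distinct, so no renaming is needed.
Finally move all quantifiers to the prefix:
  ∃m ∀p ∀j ((¬S(m,m) ∨ ¬S(p,p)) ∧ ¬T(j,j))
The prefix is ∃m ∀p ∀j: 2 universal, 1 existential.

1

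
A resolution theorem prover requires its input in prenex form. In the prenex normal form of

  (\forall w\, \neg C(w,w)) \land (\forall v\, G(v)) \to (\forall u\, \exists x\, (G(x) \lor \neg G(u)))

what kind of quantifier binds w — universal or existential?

existential

Eliminate → and ↔ using ¬ and ∨.
  \neg ((\forall w\, \neg C(w,w)) \land (\forall v\, G(v))) \lor (\forall u\, \exists x\, (G(x) \lor \neg G(u)))
Push ¬ through the quantifiers and connectives to reach negation normal form:
  (\exists w\, C(w,w)) \lor (\exists v\, \neg G(v)) \lor (\forall u\, \exists x\, (G(x) \lor \neg G(u)))
Pull the quantifiers to the front (each side's bound variable is not free in the other side):
  \exists w\, \exists v\, \forall u\, \exists x\, (C(w,w) \lor \neg G(v) \lor G(x) \lor \neg G(u))
The quantifier \forall w sits under an odd number of negations (counting the antecedent side of each →), so it flips to \exists w.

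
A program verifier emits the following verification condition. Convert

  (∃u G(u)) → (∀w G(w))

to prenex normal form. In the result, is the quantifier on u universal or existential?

Rewrite implications/biconditionals: A → B as ¬A ∨ B.
  ¬(∃u G(u)) ∨ (∀w G(w))
Move each ¬ inward, flipping quantifiers it crosses:
  (∀u ¬G(u)) ∨ (∀w G(w))
All bound variables are already distinct, so no renaming is needed.
Finally move all quantifiers to the prefix:
  ∀u ∀w (¬G(u) ∨ G(w))
The quantifier ∃u sits under an odd number of negations (counting the antecedent side of each →), so it flips to ∀u.

universal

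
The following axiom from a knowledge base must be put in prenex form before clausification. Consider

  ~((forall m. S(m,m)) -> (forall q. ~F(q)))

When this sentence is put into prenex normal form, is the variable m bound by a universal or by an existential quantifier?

Eliminate → and ↔ using ¬ and ∨.
  ~(~(forall m. S(m,m)) | (forall q. ~F(q)))
Push ¬ through the quantifiers and connectives to reach negation normal form:
  (forall m. S(m,m)) & (exists q. F(q))
All bound variables are already distinct, so no renaming is needed.
Finally move all quantifiers to the prefix:
  forall m. exists q. (S(m,m) & F(q))
The quantifier forall m sits under an even number of negations (counting the antecedent side of each →), so it remains universal.

universal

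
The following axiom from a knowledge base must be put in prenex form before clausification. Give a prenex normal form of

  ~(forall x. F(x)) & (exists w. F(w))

Push ¬ through the quantifiers and connectives to reach negation normal form:
  (exists x. ~F(x)) & (exists w. F(w))
Finally move all quantifiers to the prefix:
  exists x. exists w. (~F(x) & F(w))

exists x. exists w. (~F(x) & F(w))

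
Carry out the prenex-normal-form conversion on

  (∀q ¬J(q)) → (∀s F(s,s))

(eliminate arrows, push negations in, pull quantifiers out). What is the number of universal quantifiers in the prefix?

1

First replace A → B with ¬A ∨ B.
  ¬(∀q ¬J(q)) ∨ (∀s F(s,s))
Drive negations inward (¬∀x A ≡ ∃x ¬A, ¬∃x A ≡ ∀x ¬A, De Morgan for ∧/∨):
  (∃q J(q)) ∨ (∀s F(s,s))
All bound variables are already distinct, so no renaming is needed.
Finally move all quantifiers to the prefix:
  ∃q ∀s (J(q) ∨ F(s,s))
The prefix is ∃q ∀s: 1 universal, 1 existential.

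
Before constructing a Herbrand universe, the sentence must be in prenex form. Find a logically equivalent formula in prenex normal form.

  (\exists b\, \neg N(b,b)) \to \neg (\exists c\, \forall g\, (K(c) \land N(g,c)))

Rewrite implications/biconditionals: A → B as ¬A ∨ B.
  \neg (\exists b\, \neg N(b,b)) \lor \neg (\exists c\, \forall g\, (K(c) \land N(g,c)))
Move each ¬ inward, flipping quantifiers it crosses:
  (\forall b\, N(b,b)) \lor (\forall c\, \exists g\, (\neg K(c) \lor \neg N(g,c)))
Pull the quantifiers to the front (each side's bound variable is not free in the other side):
  \forall b\, \forall c\, \exists g\, (N(b,b) \lor \neg K(c) \lor \neg N(g,c))

\forall b\, \forall c\, \exists g\, (N(b,b) \lor \neg K(c) \lor \neg N(g,c))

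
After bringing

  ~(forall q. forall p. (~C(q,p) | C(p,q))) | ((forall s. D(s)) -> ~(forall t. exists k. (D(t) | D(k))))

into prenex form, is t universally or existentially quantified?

Eliminate → and ↔ using ¬ and ∨.
  ~(forall q. forall p. (~C(q,p) | C(p,q))) | ~(forall s. D(s)) | ~(forall t. exists k. (D(t) | D(k)))
Drive negations inward (¬∀x A ≡ ∃x ¬A, ¬∃x A ≡ ∀x ¬A, De Morgan for ∧/∨):
  (exists q. exists p. (C(q,p) & ~C(p,q))) | (exists s. ~D(s)) | (exists t. forall k. (~D(t) & ~D(k)))
Pull the quantifiers to the front (each side's bound variable is not free in the other side):
  exists q. exists p. exists s. exists t. forall k. (C(q,p) & ~C(p,q) | ~D(s) | ~D(t) & ~D(k))
The quantifier forall t sits under an odd number of negations (counting the antecedent side of each →), so it flips to exists t.

existential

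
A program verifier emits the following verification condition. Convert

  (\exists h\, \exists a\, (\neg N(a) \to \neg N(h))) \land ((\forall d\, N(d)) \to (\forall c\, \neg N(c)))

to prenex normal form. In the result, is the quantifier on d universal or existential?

Eliminate → and ↔ using ¬ and ∨.
  (\exists h\, \exists a\, (\neg \neg N(a) \lor \neg N(h))) \land (\neg (\forall d\, N(d)) \lor (\forall c\, \neg N(c)))
Drive negations inward (¬∀x A ≡ ∃x ¬A, ¬∃x A ≡ ∀x ¬A, De Morgan for ∧/∨):
  (\exists h\, \exists a\, (N(a) \lor \neg N(h))) \land ((\exists d\, \neg N(d)) \lor (\forall c\, \neg N(c)))
All bound variables are already distinct, so no renaming is needed.
Extract every quantifier outward, since the variables are now distinct and don't occur free across branches:
  \exists h\, \exists a\, \exists d\, \forall c\, ((N(a) \lor \neg N(h)) \land (\neg N(d) \lor \neg N(c)))
The quantifier \forall d sits under an odd number of negations (counting the antecedent side of each →), so it flips to \exists d.

existential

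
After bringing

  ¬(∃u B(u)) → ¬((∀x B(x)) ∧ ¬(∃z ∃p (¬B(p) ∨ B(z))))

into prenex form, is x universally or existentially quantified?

existential

First replace A → B with ¬A ∨ B.
  ¬¬(∃u B(u)) ∨ ¬((∀x B(x)) ∧ ¬(∃z ∃p (¬B(p) ∨ B(z))))
Drive negations inward (¬∀x A ≡ ∃x ¬A, ¬∃x A ≡ ∀x ¬A, De Morgan for ∧/∨):
  (∃u B(u)) ∨ (∃x ¬B(x)) ∨ (∃z ∃p (¬B(p) ∨ B(z)))
All bound variables are already distinct, so no renaming is needed.
Pull the quantifiers to the front (each side's bound variable is not free in the other side):
  ∃u ∃x ∃z ∃p (B(u) ∨ ¬B(x) ∨ ¬B(p) ∨ B(z))
The quantifier ∀x sits under an odd number of negations (counting the antecedent side of each →), so it flips to ∃x.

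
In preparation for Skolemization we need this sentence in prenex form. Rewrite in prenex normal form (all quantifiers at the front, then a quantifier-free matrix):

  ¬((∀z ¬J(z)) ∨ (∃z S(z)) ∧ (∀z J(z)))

∃z ∀r ∃a (J(z) ∧ (¬S(r) ∨ ¬J(a)))

Push ¬ through the quantifiers and connectives to reach negation normal form:
  (∃z J(z)) ∧ ((∀z ¬S(z)) ∨ (∃z ¬J(z)))
Standardize variables apart so no two quantifiers bind the same name: z↦r, z↦a.
  (∃z J(z)) ∧ ((∀r ¬S(r)) ∨ (∃a ¬J(a)))
Finally move all quantifiers to the prefix:
  ∃z ∀r ∃a (J(z) ∧ (¬S(r) ∨ ¬J(a)))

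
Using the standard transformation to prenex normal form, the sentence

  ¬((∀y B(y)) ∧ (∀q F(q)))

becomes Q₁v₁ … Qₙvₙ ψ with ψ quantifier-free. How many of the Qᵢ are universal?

0

Move each ¬ inward, flipping quantifiers it crosses:
  (∃y ¬B(y)) ∨ (∃q ¬F(q))
Finally move all quantifiers to the prefix:
  ∃y ∃q (¬B(y) ∨ ¬F(q))
The prefix is ∃y ∃q: 0 universal, 2 existential.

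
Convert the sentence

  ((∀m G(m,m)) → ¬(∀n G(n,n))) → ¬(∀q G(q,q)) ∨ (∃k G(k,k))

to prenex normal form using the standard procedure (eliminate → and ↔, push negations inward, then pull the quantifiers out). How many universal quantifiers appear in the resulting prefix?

2

Rewrite implications/biconditionals: A → B as ¬A ∨ B.
  ¬(¬(∀m G(m,m)) ∨ ¬(∀n G(n,n))) ∨ ¬(∀q G(q,q)) ∨ (∃k G(k,k))
Push ¬ through the quantifiers and connectives to reach negation normal form:
  (∀m G(m,m)) ∧ (∀n G(n,n)) ∨ (∃q ¬G(q,q)) ∨ (∃k G(k,k))
Extract every quantifier outward, since the variables are now distinct and don't occur free across branches:
  ∀m ∀n ∃q ∃k (G(m,m) ∧ G(n,n) ∨ ¬G(q,q) ∨ G(k,k))
The prefix is ∀m ∀n ∃q ∃k: 2 universal, 2 existential.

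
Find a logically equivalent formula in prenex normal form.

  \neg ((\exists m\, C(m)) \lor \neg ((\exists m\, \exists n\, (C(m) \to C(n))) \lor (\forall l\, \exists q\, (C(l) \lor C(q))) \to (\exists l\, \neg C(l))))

\forall m\, \forall u1\, \forall n\, \exists l\, \forall q\, \exists t\, (\neg C(m) \land (C(u1) \land \neg C(n) \land \neg C(l) \land \neg C(q) \lor \neg C(t)))

Rewrite implications/biconditionals: A → B as ¬A ∨ B.
  \neg ((\exists m\, C(m)) \lor \neg (\neg ((\exists m\, \exists n\, (\neg C(m) \lor C(n))) \lor (\forall l\, \exists q\, (C(l) \lor C(q)))) \lor (\exists l\, \neg C(l))))
Move each ¬ inward, flipping quantifiers it crosses:
  (\forall m\, \neg C(m)) \land ((\forall m\, \forall n\, (C(m) \land \neg C(n))) \land (\exists l\, \forall q\, (\neg C(l) \land \neg C(q))) \lor (\exists l\, \neg C(l)))
Rename bound variables to avoid capture: m↦u1, l↦t.
  (\forall m\, \neg C(m)) \land ((\forall u1\, \forall n\, (C(u1) \land \neg C(n))) \land (\exists l\, \forall q\, (\neg C(l) \land \neg C(q))) \lor (\exists t\, \neg C(t)))
Finally move all quantifiers to the prefix:
  \forall m\, \forall u1\, \forall n\, \exists l\, \forall q\, \exists t\, (\neg C(m) \land (C(u1) \land \neg C(n) \land \neg C(l) \land \neg C(q) \lor \neg C(t)))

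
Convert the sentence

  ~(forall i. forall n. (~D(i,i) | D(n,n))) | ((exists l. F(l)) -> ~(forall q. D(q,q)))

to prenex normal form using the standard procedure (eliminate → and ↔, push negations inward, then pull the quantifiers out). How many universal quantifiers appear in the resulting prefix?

1

Eliminate → and ↔ using ¬ and ∨.
  ~(forall i. forall n. (~D(i,i) | D(n,n))) | ~(exists l. F(l)) | ~(forall q. D(q,q))
Move each ¬ inward, flipping quantifiers it crosses:
  (exists i. exists n. (D(i,i) & ~D(n,n))) | (forall l. ~F(l)) | (exists q. ~D(q,q))
Pull the quantifiers to the front (each side's bound variable is not free in the other side):
  exists i. exists n. forall l. exists q. (D(i,i) & ~D(n,n) | ~F(l) | ~D(q,q))
The prefix is exists i exists n forall l exists q: 1 universal, 3 existential.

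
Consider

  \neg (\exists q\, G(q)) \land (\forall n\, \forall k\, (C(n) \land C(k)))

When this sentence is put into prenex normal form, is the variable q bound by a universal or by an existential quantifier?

Push ¬ through the quantifiers and connectives to reach negation normal form:
  (\forall q\, \neg G(q)) \land (\forall n\, \forall k\, (C(n) \land C(k)))
All bound variables are already distinct, so no renaming is needed.
Finally move all quantifiers to the prefix:
  \forall q\, \forall n\, \forall k\, (\neg G(q) \land C(n) \land C(k))
The quantifier \exists q sits under an odd number of negations, so it flips to \forall q.

universal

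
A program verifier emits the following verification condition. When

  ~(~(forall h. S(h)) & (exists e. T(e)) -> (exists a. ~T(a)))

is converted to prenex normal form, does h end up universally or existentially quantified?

existential

Rewrite implications/biconditionals: A → B as ¬A ∨ B.
  ~(~(~(forall h. S(h)) & (exists e. T(e))) | (exists a. ~T(a)))
Push ¬ through the quantifiers and connectives to reach negation normal form:
  (exists h. ~S(h)) & (exists e. T(e)) & (forall a. T(a))
All bound variables are already distinct, so no renaming is needed.
Extract every quantifier outward, since the variables are now distinct and don't occur free across branches:
  exists h. exists e. forall a. (~S(h) & T(e) & T(a))
The quantifier forall h sits under an odd number of negations (counting the antecedent side of each →), so it flips to exists h.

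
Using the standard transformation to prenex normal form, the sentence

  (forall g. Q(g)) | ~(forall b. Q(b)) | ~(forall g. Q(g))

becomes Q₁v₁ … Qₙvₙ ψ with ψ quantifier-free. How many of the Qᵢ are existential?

Move each ¬ inward, flipping quantifiers it crosses:
  (forall g. Q(g)) | (exists b. ~Q(b)) | (exists g. ~Q(g))
Give each quantifier a distinct variable: g↦u1.
  (forall g. Q(g)) | (exists b. ~Q(b)) | (exists u1. ~Q(u1))
Extract every quantifier outward, since the variables are now distinct and don't occur free across branches:
  forall g. exists b. exists u1. (Q(g) | ~Q(b) | ~Q(u1))
The prefix is forall g exists b exists u1: 1 universal, 2 existential.

2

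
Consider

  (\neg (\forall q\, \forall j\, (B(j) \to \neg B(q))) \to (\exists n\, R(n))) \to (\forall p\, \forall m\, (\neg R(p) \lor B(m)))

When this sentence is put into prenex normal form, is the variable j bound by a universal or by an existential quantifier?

Eliminate → and ↔ using ¬ and ∨.
  \neg (\neg \neg (\forall q\, \forall j\, (\neg B(j) \lor \neg B(q))) \lor (\exists n\, R(n))) \lor (\forall p\, \forall m\, (\neg R(p) \lor B(m)))
Move each ¬ inward, flipping quantifiers it crosses:
  (\exists q\, \exists j\, (B(j) \land B(q))) \land (\forall n\, \neg R(n)) \lor (\forall p\, \forall m\, (\neg R(p) \lor B(m)))
Pull the quantifiers to the front (each side's bound variable is not free in the other side):
  \exists q\, \exists j\, \forall n\, \forall p\, \forall m\, (B(j) \land B(q) \land \neg R(n) \lor \neg R(p) \lor B(m))
The quantifier \forall j sits under an odd number of negations (counting the antecedent side of each →), so it flips to \exists j.

existential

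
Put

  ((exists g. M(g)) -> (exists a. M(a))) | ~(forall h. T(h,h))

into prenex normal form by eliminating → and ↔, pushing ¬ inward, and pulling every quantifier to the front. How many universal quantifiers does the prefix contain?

Rewrite implications/biconditionals: A → B as ¬A ∨ B.
  ~(exists g. M(g)) | (exists a. M(a)) | ~(forall h. T(h,h))
Push ¬ through the quantifiers and connectives to reach negation normal form:
  (forall g. ~M(g)) | (exists a. M(a)) | (exists h. ~T(h,h))
All bound variables are already distinct, so no renaming is needed.
Extract every quantifier outward, since the variables are now distinct and don't occur free across branches:
  forall g. exists a. exists h. (~M(g) | M(a) | ~T(h,h))
The prefix is forall g exists a exists h: 1 universal, 2 existential.

1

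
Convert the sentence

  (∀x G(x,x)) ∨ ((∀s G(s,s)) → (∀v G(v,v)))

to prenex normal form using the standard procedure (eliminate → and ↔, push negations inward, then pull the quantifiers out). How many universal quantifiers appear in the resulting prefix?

Eliminate → and ↔ using ¬ and ∨.
  (∀x G(x,x)) ∨ ¬(∀s G(s,s)) ∨ (∀v G(v,v))
Push ¬ through the quantifiers and connectives to reach negation normal form:
  (∀x G(x,x)) ∨ (∃s ¬G(s,s)) ∨ (∀v G(v,v))
All bound variables are already distinct, so no renaming is needed.
Finally move all quantifiers to the prefix:
  ∀x ∃s ∀v (G(x,x) ∨ ¬G(s,s) ∨ G(v,v))
The prefix is ∀x ∃s ∀v: 2 universal, 1 existential.

2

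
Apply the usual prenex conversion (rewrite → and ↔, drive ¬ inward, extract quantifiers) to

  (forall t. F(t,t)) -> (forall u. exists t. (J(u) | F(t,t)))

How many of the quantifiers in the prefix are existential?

2

Eliminate → and ↔ using ¬ and ∨.
  ~(forall t. F(t,t)) | (forall u. exists t. (J(u) | F(t,t)))
Move each ¬ inward, flipping quantifiers it crosses:
  (exists t. ~F(t,t)) | (forall u. exists t. (J(u) | F(t,t)))
Give each quantifier a distinct variable: t↦z.
  (exists t. ~F(t,t)) | (forall u. exists z. (J(u) | F(z,z)))
Finally move all quantifiers to the prefix:
  exists t. forall u. exists z. (~F(t,t) | J(u) | F(z,z))
The prefix is exists t forall u exists z: 1 universal, 2 existential.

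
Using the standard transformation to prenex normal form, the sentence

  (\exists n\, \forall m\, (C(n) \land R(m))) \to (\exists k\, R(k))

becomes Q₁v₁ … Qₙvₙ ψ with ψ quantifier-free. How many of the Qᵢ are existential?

Eliminate → and ↔ using ¬ and ∨.
  \neg (\exists n\, \forall m\, (C(n) \land R(m))) \lor (\exists k\, R(k))
Move each ¬ inward, flipping quantifiers it crosses:
  (\forall n\, \exists m\, (\neg C(n) \lor \neg R(m))) \lor (\exists k\, R(k))
All bound variables are already distinct, so no renaming is needed.
Extract every quantifier outward, since the variables are now distinct and don't occur free across branches:
  \forall n\, \exists m\, \exists k\, (\neg C(n) \lor \neg R(m) \lor R(k))
The prefix is \forall n \exists m \exists k: 1 universal, 2 existential.

2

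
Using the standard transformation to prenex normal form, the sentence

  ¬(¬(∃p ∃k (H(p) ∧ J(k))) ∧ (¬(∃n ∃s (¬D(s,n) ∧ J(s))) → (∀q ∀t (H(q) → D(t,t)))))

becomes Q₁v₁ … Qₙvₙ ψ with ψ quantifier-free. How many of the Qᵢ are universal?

Rewrite implications/biconditionals: A → B as ¬A ∨ B.
  ¬(¬(∃p ∃k (H(p) ∧ J(k))) ∧ (¬¬(∃n ∃s (¬D(s,n) ∧ J(s))) ∨ (∀q ∀t (¬H(q) ∨ D(t,t)))))
Drive negations inward (¬∀x A ≡ ∃x ¬A, ¬∃x A ≡ ∀x ¬A, De Morgan for ∧/∨):
  (∃p ∃k (H(p) ∧ J(k))) ∨ (∀n ∀s (D(s,n) ∨ ¬J(s))) ∧ (∃q ∃t (H(q) ∧ ¬D(t,t)))
Pull the quantifiers to the front (each side's bound variable is not free in the other side):
  ∃p ∃k ∀n ∀s ∃q ∃t (H(p) ∧ J(k) ∨ (D(s,n) ∨ ¬J(s)) ∧ H(q) ∧ ¬D(t,t))
The prefix is ∃p ∃k ∀n ∀s ∃q ∃t: 2 universal, 4 existential.

2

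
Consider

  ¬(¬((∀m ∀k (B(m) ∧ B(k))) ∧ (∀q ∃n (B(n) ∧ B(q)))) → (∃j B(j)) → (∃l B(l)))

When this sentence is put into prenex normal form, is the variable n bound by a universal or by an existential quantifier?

universal

Rewrite implications/biconditionals: A → B as ¬A ∨ B.
  ¬(¬¬((∀m ∀k (B(m) ∧ B(k))) ∧ (∀q ∃n (B(n) ∧ B(q)))) ∨ ¬(∃j B(j)) ∨ (∃l B(l)))
Drive negations inward (¬∀x A ≡ ∃x ¬A, ¬∃x A ≡ ∀x ¬A, De Morgan for ∧/∨):
  ((∃m ∃k (¬B(m) ∨ ¬B(k))) ∨ (∃q ∀n (¬B(n) ∨ ¬B(q)))) ∧ (∃j B(j)) ∧ (∀l ¬B(l))
All bound variables are already distinct, so no renaming is needed.
Extract every quantifier outward, since the variables are now distinct and don't occur free across branches:
  ∃m ∃k ∃q ∀n ∃j ∀l ((¬B(m) ∨ ¬B(k) ∨ ¬B(n) ∨ ¬B(q)) ∧ B(j) ∧ ¬B(l))
The quantifier ∃n sits under an odd number of negations (counting the antecedent side of each →), so it flips to ∀n.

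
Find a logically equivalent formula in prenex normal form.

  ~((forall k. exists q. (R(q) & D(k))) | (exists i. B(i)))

Drive negations inward (¬∀x A ≡ ∃x ¬A, ¬∃x A ≡ ∀x ¬A, De Morgan for ∧/∨):
  (exists k. forall q. (~R(q) | ~D(k))) & (forall i. ~B(i))
Pull the quantifiers to the front (each side's bound variable is not free in the other side):
  exists k. forall q. forall i. ((~R(q) | ~D(k)) & ~B(i))

exists k. forall q. forall i. ((~R(q) | ~D(k)) & ~B(i))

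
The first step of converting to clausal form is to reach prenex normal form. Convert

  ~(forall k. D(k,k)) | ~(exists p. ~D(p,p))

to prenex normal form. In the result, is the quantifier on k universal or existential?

Push ¬ through the quantifiers and connectives to reach negation normal form:
  (exists k. ~D(k,k)) | (forall p. D(p,p))
Extract every quantifier outward, since the variables are now distinct and don't occur free across branches:
  exists k. forall p. (~D(k,k) | D(p,p))
The quantifier forall k sits under an odd number of negations, so it flips to exists k.

existential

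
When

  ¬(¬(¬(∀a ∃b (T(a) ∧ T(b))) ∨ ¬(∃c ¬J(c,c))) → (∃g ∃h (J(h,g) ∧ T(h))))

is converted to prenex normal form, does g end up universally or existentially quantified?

First replace A → B with ¬A ∨ B.
  ¬(¬¬(¬(∀a ∃b (T(a) ∧ T(b))) ∨ ¬(∃c ¬J(c,c))) ∨ (∃g ∃h (J(h,g) ∧ T(h))))
Drive negations inward (¬∀x A ≡ ∃x ¬A, ¬∃x A ≡ ∀x ¬A, De Morgan for ∧/∨):
  (∀a ∃b (T(a) ∧ T(b))) ∧ (∃c ¬J(c,c)) ∧ (∀g ∀h (¬J(h,g) ∨ ¬T(h)))
All bound variables are already distinct, so no renaming is needed.
Pull the quantifiers to the front (each side's bound variable is not free in the other side):
  ∀a ∃b ∃c ∀g ∀h (T(a) ∧ T(b) ∧ ¬J(c,c) ∧ (¬J(h,g) ∨ ¬T(h)))
The quantifier ∃g sits under an odd number of negations (counting the antecedent side of each →), so it flips to ∀g.

universal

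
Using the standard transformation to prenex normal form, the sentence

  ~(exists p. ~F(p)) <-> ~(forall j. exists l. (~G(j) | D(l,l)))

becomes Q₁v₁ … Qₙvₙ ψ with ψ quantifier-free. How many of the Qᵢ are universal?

Eliminate → and ↔ using ¬ and ∨; A ↔ B as (¬A ∨ B) ∧ (¬B ∨ A).
  (~~(exists p. ~F(p)) | ~(forall j. exists l. (~G(j) | D(l,l)))) & (~~(forall j. exists l. (~G(j) | D(l,l))) | ~(exists p. ~F(p)))
Drive negations inward (¬∀x A ≡ ∃x ¬A, ¬∃x A ≡ ∀x ¬A, De Morgan for ∧/∨):
  ((exists p. ~F(p)) | (exists j. forall l. (G(j) & ~D(l,l)))) & ((forall j. exists l. (~G(j) | D(l,l))) | (forall p. F(p)))
Rename bound variables to avoid capture: j↦x, l↦w1, p↦z.
  ((exists p. ~F(p)) | (exists j. forall l. (G(j) & ~D(l,l)))) & ((forall x. exists w1. (~G(x) | D(w1,w1))) | (forall z. F(z)))
Pull the quantifiers to the front (each side's bound variable is not free in the other side):
  exists p. exists j. forall l. forall x. exists w1. forall z. ((~F(p) | G(j) & ~D(l,l)) & (~G(x) | D(w1,w1) | F(z)))
The prefix is exists p exists j forall l forall x exists w1 forall z: 3 universal, 3 existential.

3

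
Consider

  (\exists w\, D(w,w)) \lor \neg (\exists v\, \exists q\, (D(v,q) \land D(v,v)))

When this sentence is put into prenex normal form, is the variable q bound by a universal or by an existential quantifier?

Drive negations inward (¬∀x A ≡ ∃x ¬A, ¬∃x A ≡ ∀x ¬A, De Morgan for ∧/∨):
  (\exists w\, D(w,w)) \lor (\forall v\, \forall q\, (\neg D(v,q) \lor \neg D(v,v)))
All bound variables are already distinct, so no renaming is needed.
Finally move all quantifiers to the prefix:
  \exists w\, \forall v\, \forall q\, (D(w,w) \lor \neg D(v,q) \lor \neg D(v,v))
The quantifier \exists q sits under an odd number of negations, so it flips to \forall q.

universal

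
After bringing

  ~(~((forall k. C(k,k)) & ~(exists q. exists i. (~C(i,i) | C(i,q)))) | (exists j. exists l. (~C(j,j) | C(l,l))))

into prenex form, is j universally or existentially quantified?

universal

Push ¬ through the quantifiers and connectives to reach negation normal form:
  (forall k. C(k,k)) & (forall q. forall i. (C(i,i) & ~C(i,q))) & (forall j. forall l. (C(j,j) & ~C(l,l)))
All bound variables are already distinct, so no renaming is needed.
Finally move all quantifiers to the prefix:
  forall k. forall q. forall i. forall j. forall l. (C(k,k) & C(i,i) & ~C(i,q) & C(j,j) & ~C(l,l))
The quantifier exists j sits under an odd number of negations, so it flips to forall j.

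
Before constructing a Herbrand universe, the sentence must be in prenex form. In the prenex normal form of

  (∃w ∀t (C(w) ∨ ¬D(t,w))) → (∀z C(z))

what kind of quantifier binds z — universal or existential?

universal

First replace A → B with ¬A ∨ B.
  ¬(∃w ∀t (C(w) ∨ ¬D(t,w))) ∨ (∀z C(z))
Drive negations inward (¬∀x A ≡ ∃x ¬A, ¬∃x A ≡ ∀x ¬A, De Morgan for ∧/∨):
  (∀w ∃t (¬C(w) ∧ D(t,w))) ∨ (∀z C(z))
Pull the quantifiers to the front (each side's bound variable is not free in the other side):
  ∀w ∃t ∀z (¬C(w) ∧ D(t,w) ∨ C(z))
The quantifier ∀z sits under an even number of negations (counting the antecedent side of each →), so it remains universal.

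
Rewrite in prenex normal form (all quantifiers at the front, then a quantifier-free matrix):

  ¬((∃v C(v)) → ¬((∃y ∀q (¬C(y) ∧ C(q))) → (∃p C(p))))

∃v ∀y ∃q ∃p (C(v) ∧ (C(y) ∨ ¬C(q) ∨ C(p)))

Rewrite implications/biconditionals: A → B as ¬A ∨ B.
  ¬(¬(∃v C(v)) ∨ ¬(¬(∃y ∀q (¬C(y) ∧ C(q))) ∨ (∃p C(p))))
Push ¬ through the quantifiers and connectives to reach negation normal form:
  (∃v C(v)) ∧ ((∀y ∃q (C(y) ∨ ¬C(q))) ∨ (∃p C(p)))
Finally move all quantifiers to the prefix:
  ∃v ∀y ∃q ∃p (C(v) ∧ (C(y) ∨ ¬C(q) ∨ C(p)))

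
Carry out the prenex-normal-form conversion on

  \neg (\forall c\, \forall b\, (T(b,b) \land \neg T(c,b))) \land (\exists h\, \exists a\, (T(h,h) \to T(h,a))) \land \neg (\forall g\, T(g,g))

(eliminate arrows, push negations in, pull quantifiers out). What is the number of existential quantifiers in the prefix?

Rewrite implications/biconditionals: A → B as ¬A ∨ B.
  \neg (\forall c\, \forall b\, (T(b,b) \land \neg T(c,b))) \land (\exists h\, \exists a\, (\neg T(h,h) \lor T(h,a))) \land \neg (\forall g\, T(g,g))
Move each ¬ inward, flipping quantifiers it crosses:
  (\exists c\, \exists b\, (\neg T(b,b) \lor T(c,b))) \land (\exists h\, \exists a\, (\neg T(h,h) \lor T(h,a))) \land (\exists g\, \neg T(g,g))
All bound variables are already distinct, so no renaming is needed.
Finally move all quantifiers to the prefix:
  \exists c\, \exists b\, \exists h\, \exists a\, \exists g\, ((\neg T(b,b) \lor T(c,b)) \land (\neg T(h,h) \lor T(h,a)) \land \neg T(g,g))
The prefix is \exists c \exists b \exists h \exists a \exists g: 0 universal, 5 existential.

5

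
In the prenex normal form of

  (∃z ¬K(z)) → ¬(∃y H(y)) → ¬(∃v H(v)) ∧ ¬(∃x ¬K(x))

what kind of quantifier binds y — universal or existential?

existential

First replace A → B with ¬A ∨ B.
  ¬(∃z ¬K(z)) ∨ ¬¬(∃y H(y)) ∨ ¬(∃v H(v)) ∧ ¬(∃x ¬K(x))
Move each ¬ inward, flipping quantifiers it crosses:
  (∀z K(z)) ∨ (∃y H(y)) ∨ (∀v ¬H(v)) ∧ (∀x K(x))
Extract every quantifier outward, since the variables are now distinct and don't occur free across branches:
  ∀z ∃y ∀v ∀x (K(z) ∨ H(y) ∨ ¬H(v) ∧ K(x))
The quantifier ∃y sits under an even number of negations (counting the antecedent side of each →), so it remains existential.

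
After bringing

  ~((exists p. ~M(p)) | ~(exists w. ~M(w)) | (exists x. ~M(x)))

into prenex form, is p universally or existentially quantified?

Drive negations inward (¬∀x A ≡ ∃x ¬A, ¬∃x A ≡ ∀x ¬A, De Morgan for ∧/∨):
  (forall p. M(p)) & (exists w. ~M(w)) & (forall x. M(x))
Extract every quantifier outward, since the variables are now distinct and don't occur free across branches:
  forall p. exists w. forall x. (M(p) & ~M(w) & M(x))
The quantifier exists p sits under an odd number of negations, so it flips to forall p.

universal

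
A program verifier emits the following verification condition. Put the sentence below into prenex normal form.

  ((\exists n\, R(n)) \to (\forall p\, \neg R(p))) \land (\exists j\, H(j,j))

\forall n\, \forall p\, \exists j\, ((\neg R(n) \lor \neg R(p)) \land H(j,j))

First replace A → B with ¬A ∨ B.
  (\neg (\exists n\, R(n)) \lor (\forall p\, \neg R(p))) \land (\exists j\, H(j,j))
Drive negations inward (¬∀x A ≡ ∃x ¬A, ¬∃x A ≡ ∀x ¬A, De Morgan for ∧/∨):
  ((\forall n\, \neg R(n)) \lor (\forall p\, \neg R(p))) \land (\exists j\, H(j,j))
All bound variables are already distinct, so no renaming is needed.
Finally move all quantifiers to the prefix:
  \forall n\, \forall p\, \exists j\, ((\neg R(n) \lor \neg R(p)) \land H(j,j))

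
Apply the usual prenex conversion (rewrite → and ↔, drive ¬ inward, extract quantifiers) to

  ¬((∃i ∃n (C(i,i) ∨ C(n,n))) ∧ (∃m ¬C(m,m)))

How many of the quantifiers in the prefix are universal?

3

Push ¬ through the quantifiers and connectives to reach negation normal form:
  (∀i ∀n (¬C(i,i) ∧ ¬C(n,n))) ∨ (∀m C(m,m))
Extract every quantifier outward, since the variables are now distinct and don't occur free across branches:
  ∀i ∀n ∀m (¬C(i,i) ∧ ¬C(n,n) ∨ C(m,m))
The prefix is ∀i ∀n ∀m: 3 universal, 0 existential.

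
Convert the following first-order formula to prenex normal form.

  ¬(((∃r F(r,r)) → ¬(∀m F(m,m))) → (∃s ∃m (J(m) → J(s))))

Eliminate → and ↔ using ¬ and ∨.
  ¬(¬(¬(∃r F(r,r)) ∨ ¬(∀m F(m,m))) ∨ (∃s ∃m (¬J(m) ∨ J(s))))
Drive negations inward (¬∀x A ≡ ∃x ¬A, ¬∃x A ≡ ∀x ¬A, De Morgan for ∧/∨):
  ((∀r ¬F(r,r)) ∨ (∃m ¬F(m,m))) ∧ (∀s ∀m (J(m) ∧ ¬J(s)))
Give each quantifier a distinct variable: m↦q.
  ((∀r ¬F(r,r)) ∨ (∃m ¬F(m,m))) ∧ (∀s ∀q (J(q) ∧ ¬J(s)))
Pull the quantifiers to the front (each side's bound variable is not free in the other side):
  ∀r ∃m ∀s ∀q ((¬F(r,r) ∨ ¬F(m,m)) ∧ J(q) ∧ ¬J(s))

∀r ∃m ∀s ∀q ((¬F(r,r) ∨ ¬F(m,m)) ∧ J(q) ∧ ¬J(s))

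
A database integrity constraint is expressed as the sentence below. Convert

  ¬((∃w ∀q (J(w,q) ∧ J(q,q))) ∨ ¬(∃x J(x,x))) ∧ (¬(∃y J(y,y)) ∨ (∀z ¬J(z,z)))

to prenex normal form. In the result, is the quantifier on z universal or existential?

Drive negations inward (¬∀x A ≡ ∃x ¬A, ¬∃x A ≡ ∀x ¬A, De Morgan for ∧/∨):
  (∀w ∃q (¬J(w,q) ∨ ¬J(q,q))) ∧ (∃x J(x,x)) ∧ ((∀y ¬J(y,y)) ∨ (∀z ¬J(z,z)))
Pull the quantifiers to the front (each side's bound variable is not free in the other side):
  ∀w ∃q ∃x ∀y ∀z ((¬J(w,q) ∨ ¬J(q,q)) ∧ J(x,x) ∧ (¬J(y,y) ∨ ¬J(z,z)))
The quantifier ∀z sits under an even number of negations, so it remains universal.

universal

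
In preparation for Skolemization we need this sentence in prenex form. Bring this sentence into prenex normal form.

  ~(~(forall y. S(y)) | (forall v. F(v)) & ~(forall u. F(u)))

Move each ¬ inward, flipping quantifiers it crosses:
  (forall y. S(y)) & ((exists v. ~F(v)) | (forall u. F(u)))
Extract every quantifier outward, since the variables are now distinct and don't occur free across branches:
  forall y. exists v. forall u. (S(y) & (~F(v) | F(u)))

forall y. exists v. forall u. (S(y) & (~F(v) | F(u)))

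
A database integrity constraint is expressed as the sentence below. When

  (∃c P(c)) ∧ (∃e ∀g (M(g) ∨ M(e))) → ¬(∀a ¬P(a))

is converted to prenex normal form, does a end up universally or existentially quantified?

existential

Eliminate → and ↔ using ¬ and ∨.
  ¬((∃c P(c)) ∧ (∃e ∀g (M(g) ∨ M(e)))) ∨ ¬(∀a ¬P(a))
Drive negations inward (¬∀x A ≡ ∃x ¬A, ¬∃x A ≡ ∀x ¬A, De Morgan for ∧/∨):
  (∀c ¬P(c)) ∨ (∀e ∃g (¬M(g) ∧ ¬M(e))) ∨ (∃a P(a))
All bound variables are already distinct, so no renaming is needed.
Extract every quantifier outward, since the variables are now distinct and don't occur free across branches:
  ∀c ∀e ∃g ∃a (¬P(c) ∨ ¬M(g) ∧ ¬M(e) ∨ P(a))
The quantifier ∀a sits under an odd number of negations (counting the antecedent side of each →), so it flips to ∃a.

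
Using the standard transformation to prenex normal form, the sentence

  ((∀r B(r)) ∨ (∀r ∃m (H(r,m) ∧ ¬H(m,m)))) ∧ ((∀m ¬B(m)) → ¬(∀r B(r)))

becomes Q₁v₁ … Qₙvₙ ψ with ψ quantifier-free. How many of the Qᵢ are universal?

Rewrite implications/biconditionals: A → B as ¬A ∨ B.
  ((∀r B(r)) ∨ (∀r ∃m (H(r,m) ∧ ¬H(m,m)))) ∧ (¬(∀m ¬B(m)) ∨ ¬(∀r B(r)))
Push ¬ through the quantifiers and connectives to reach negation normal form:
  ((∀r B(r)) ∨ (∀r ∃m (H(r,m) ∧ ¬H(m,m)))) ∧ ((∃m B(m)) ∨ (∃r ¬B(r)))
Standardize variables apart so no two quantifiers bind the same name: r↦u, m↦x1, r↦z1.
  ((∀r B(r)) ∨ (∀u ∃m (H(u,m) ∧ ¬H(m,m)))) ∧ ((∃x1 B(x1)) ∨ (∃z1 ¬B(z1)))
Extract every quantifier outward, since the variables are now distinct and don't occur free across branches:
  ∀r ∀u ∃m ∃x1 ∃z1 ((B(r) ∨ H(u,m) ∧ ¬H(m,m)) ∧ (B(x1) ∨ ¬B(z1)))
The prefix is ∀r ∀u ∃m ∃x1 ∃z1: 2 universal, 3 existential.

2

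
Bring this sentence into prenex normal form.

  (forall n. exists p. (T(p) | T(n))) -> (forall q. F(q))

exists n. forall p. forall q. (~T(p) & ~T(n) | F(q))

Eliminate → and ↔ using ¬ and ∨.
  ~(forall n. exists p. (T(p) | T(n))) | (forall q. F(q))
Move each ¬ inward, flipping quantifiers it crosses:
  (exists n. forall p. (~T(p) & ~T(n))) | (forall q. F(q))
All bound variables are already distinct, so no renaming is needed.
Extract every quantifier outward, since the variables are now distinct and don't occur free across branches:
  exists n. forall p. forall q. (~T(p) & ~T(n) | F(q))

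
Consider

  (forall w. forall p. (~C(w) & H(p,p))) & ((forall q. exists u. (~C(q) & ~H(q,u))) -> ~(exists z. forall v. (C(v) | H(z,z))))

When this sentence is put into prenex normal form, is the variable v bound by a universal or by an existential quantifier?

existential

Eliminate → and ↔ using ¬ and ∨.
  (forall w. forall p. (~C(w) & H(p,p))) & (~(forall q. exists u. (~C(q) & ~H(q,u))) | ~(exists z. forall v. (C(v) | H(z,z))))
Drive negations inward (¬∀x A ≡ ∃x ¬A, ¬∃x A ≡ ∀x ¬A, De Morgan for ∧/∨):
  (forall w. forall p. (~C(w) & H(p,p))) & ((exists q. forall u. (C(q) | H(q,u))) | (forall z. exists v. (~C(v) & ~H(z,z))))
All bound variables are already distinct, so no renaming is needed.
Extract every quantifier outward, since the variables are now distinct and don't occur free across branches:
  forall w. forall p. exists q. forall u. forall z. exists v. (~C(w) & H(p,p) & (C(q) | H(q,u) | ~C(v) & ~H(z,z)))
The quantifier forall v sits under an odd number of negations (counting the antecedent side of each →), so it flips to exists v.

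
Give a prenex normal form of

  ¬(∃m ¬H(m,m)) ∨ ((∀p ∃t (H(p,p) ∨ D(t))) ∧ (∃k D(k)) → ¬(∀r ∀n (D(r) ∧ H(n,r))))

Rewrite implications/biconditionals: A → B as ¬A ∨ B.
  ¬(∃m ¬H(m,m)) ∨ ¬((∀p ∃t (H(p,p) ∨ D(t))) ∧ (∃k D(k))) ∨ ¬(∀r ∀n (D(r) ∧ H(n,r)))
Push ¬ through the quantifiers and connectives to reach negation normal form:
  (∀m H(m,m)) ∨ (∃p ∀t (¬H(p,p) ∧ ¬D(t))) ∨ (∀k ¬D(k)) ∨ (∃r ∃n (¬D(r) ∨ ¬H(n,r)))
All bound variables are already distinct, so no renaming is needed.
Extract every quantifier outward, since the variables are now distinct and don't occur free across branches:
  ∀m ∃p ∀t ∀k ∃r ∃n (H(m,m) ∨ ¬H(p,p) ∧ ¬D(t) ∨ ¬D(k) ∨ ¬D(r) ∨ ¬H(n,r))

∀m ∃p ∀t ∀k ∃r ∃n (H(m,m) ∨ ¬H(p,p) ∧ ¬D(t) ∨ ¬D(k) ∨ ¬D(r) ∨ ¬H(n,r))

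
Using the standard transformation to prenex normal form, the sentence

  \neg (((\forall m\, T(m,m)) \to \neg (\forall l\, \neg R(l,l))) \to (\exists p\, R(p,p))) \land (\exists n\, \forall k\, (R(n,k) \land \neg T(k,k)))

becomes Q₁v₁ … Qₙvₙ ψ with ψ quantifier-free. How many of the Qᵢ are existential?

First replace A → B with ¬A ∨ B.
  \neg (\neg (\neg (\forall m\, T(m,m)) \lor \neg (\forall l\, \neg R(l,l))) \lor (\exists p\, R(p,p))) \land (\exists n\, \forall k\, (R(n,k) \land \neg T(k,k)))
Move each ¬ inward, flipping quantifiers it crosses:
  ((\exists m\, \neg T(m,m)) \lor (\exists l\, R(l,l))) \land (\forall p\, \neg R(p,p)) \land (\exists n\, \forall k\, (R(n,k) \land \neg T(k,k)))
Finally move all quantifiers to the prefix:
  \exists m\, \exists l\, \forall p\, \exists n\, \forall k\, ((\neg T(m,m) \lor R(l,l)) \land \neg R(p,p) \land R(n,k) \land \neg T(k,k))
The prefix is \exists m \exists l \forall p \exists n \forall k: 2 universal, 3 existential.

3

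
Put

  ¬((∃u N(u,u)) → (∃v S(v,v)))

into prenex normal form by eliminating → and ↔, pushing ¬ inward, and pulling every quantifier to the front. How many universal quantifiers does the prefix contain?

Eliminate → and ↔ using ¬ and ∨.
  ¬(¬(∃u N(u,u)) ∨ (∃v S(v,v)))
Push ¬ through the quantifiers and connectives to reach negation normal form:
  (∃u N(u,u)) ∧ (∀v ¬S(v,v))
All bound variables are already distinct, so no renaming is needed.
Extract every quantifier outward, since the variables are now distinct and don't occur free across branches:
  ∃u ∀v (N(u,u) ∧ ¬S(v,v))
The prefix is ∃u ∀v: 1 universal, 1 existential.

1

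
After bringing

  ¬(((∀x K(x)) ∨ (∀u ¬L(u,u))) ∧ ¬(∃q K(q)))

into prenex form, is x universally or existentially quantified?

Push ¬ through the quantifiers and connectives to reach negation normal form:
  (∃x ¬K(x)) ∧ (∃u L(u,u)) ∨ (∃q K(q))
Finally move all quantifiers to the prefix:
  ∃x ∃u ∃q (¬K(x) ∧ L(u,u) ∨ K(q))
The quantifier ∀x sits under an odd number of negations, so it flips to ∃x.

existential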